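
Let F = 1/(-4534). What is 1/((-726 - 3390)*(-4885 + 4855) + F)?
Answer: 4534/559858319 ≈ 8.0985e-6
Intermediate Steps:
F = -1/4534 ≈ -0.00022056
1/((-726 - 3390)*(-4885 + 4855) + F) = 1/((-726 - 3390)*(-4885 + 4855) - 1/4534) = 1/(-4116*(-30) - 1/4534) = 1/(123480 - 1/4534) = 1/(559858319/4534) = 4534/559858319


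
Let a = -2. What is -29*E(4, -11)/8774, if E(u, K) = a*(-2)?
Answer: -58/4387 ≈ -0.013221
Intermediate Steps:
E(u, K) = 4 (E(u, K) = -2*(-2) = 4)
-29*E(4, -11)/8774 = -29*4/8774 = -116*1/8774 = -58/4387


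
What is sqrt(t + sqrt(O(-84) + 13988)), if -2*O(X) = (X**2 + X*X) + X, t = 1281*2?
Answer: sqrt(2562 + sqrt(6974)) ≈ 51.435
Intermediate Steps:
t = 2562
O(X) = -X**2 - X/2 (O(X) = -((X**2 + X*X) + X)/2 = -((X**2 + X**2) + X)/2 = -(2*X**2 + X)/2 = -(X + 2*X**2)/2 = -X**2 - X/2)
sqrt(t + sqrt(O(-84) + 13988)) = sqrt(2562 + sqrt(-1*(-84)*(1/2 - 84) + 13988)) = sqrt(2562 + sqrt(-1*(-84)*(-167/2) + 13988)) = sqrt(2562 + sqrt(-7014 + 13988)) = sqrt(2562 + sqrt(6974))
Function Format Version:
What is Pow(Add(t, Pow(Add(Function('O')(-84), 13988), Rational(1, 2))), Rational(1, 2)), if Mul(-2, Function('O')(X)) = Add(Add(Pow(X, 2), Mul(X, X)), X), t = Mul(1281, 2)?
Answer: Pow(Add(2562, Pow(6974, Rational(1, 2))), Rational(1, 2)) ≈ 51.435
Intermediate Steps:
t = 2562
Function('O')(X) = Add(Mul(-1, Pow(X, 2)), Mul(Rational(-1, 2), X)) (Function('O')(X) = Mul(Rational(-1, 2), Add(Add(Pow(X, 2), Mul(X, X)), X)) = Mul(Rational(-1, 2), Add(Add(Pow(X, 2), Pow(X, 2)), X)) = Mul(Rational(-1, 2), Add(Mul(2, Pow(X, 2)), X)) = Mul(Rational(-1, 2), Add(X, Mul(2, Pow(X, 2)))) = Add(Mul(-1, Pow(X, 2)), Mul(Rational(-1, 2), X)))
Pow(Add(t, Pow(Add(Function('O')(-84), 13988), Rational(1, 2))), Rational(1, 2)) = Pow(Add(2562, Pow(Add(Mul(-1, -84, Add(Rational(1, 2), -84)), 13988), Rational(1, 2))), Rational(1, 2)) = Pow(Add(2562, Pow(Add(Mul(-1, -84, Rational(-167, 2)), 13988), Rational(1, 2))), Rational(1, 2)) = Pow(Add(2562, Pow(Add(-7014, 13988), Rational(1, 2))), Rational(1, 2)) = Pow(Add(2562, Pow(6974, Rational(1, 2))), Rational(1, 2))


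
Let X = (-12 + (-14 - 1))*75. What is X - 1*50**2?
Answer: -4525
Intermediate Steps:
X = -2025 (X = (-12 - 15)*75 = -27*75 = -2025)
X - 1*50**2 = -2025 - 1*50**2 = -2025 - 1*2500 = -2025 - 2500 = -4525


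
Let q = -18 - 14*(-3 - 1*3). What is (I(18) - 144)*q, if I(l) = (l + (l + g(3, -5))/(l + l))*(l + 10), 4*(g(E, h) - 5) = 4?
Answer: 24992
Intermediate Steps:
g(E, h) = 6 (g(E, h) = 5 + (¼)*4 = 5 + 1 = 6)
q = 66 (q = -18 - 14*(-3 - 3) = -18 - 14*(-6) = -18 + 84 = 66)
I(l) = (10 + l)*(l + (6 + l)/(2*l)) (I(l) = (l + (l + 6)/(l + l))*(l + 10) = (l + (6 + l)/((2*l)))*(10 + l) = (l + (6 + l)*(1/(2*l)))*(10 + l) = (l + (6 + l)/(2*l))*(10 + l) = (10 + l)*(l + (6 + l)/(2*l)))
(I(18) - 144)*q = ((8 + 18² + 30/18 + (21/2)*18) - 144)*66 = ((8 + 324 + 30*(1/18) + 189) - 144)*66 = ((8 + 324 + 5/3 + 189) - 144)*66 = (1568/3 - 144)*66 = (1136/3)*66 = 24992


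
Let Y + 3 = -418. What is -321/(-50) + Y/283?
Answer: 69793/14150 ≈ 4.9324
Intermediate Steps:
Y = -421 (Y = -3 - 418 = -421)
-321/(-50) + Y/283 = -321/(-50) - 421/283 = -321*(-1/50) - 421*1/283 = 321/50 - 421/283 = 69793/14150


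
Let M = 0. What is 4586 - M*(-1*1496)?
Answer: 4586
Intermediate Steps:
4586 - M*(-1*1496) = 4586 - 0*(-1*1496) = 4586 - 0*(-1496) = 4586 - 1*0 = 4586 + 0 = 4586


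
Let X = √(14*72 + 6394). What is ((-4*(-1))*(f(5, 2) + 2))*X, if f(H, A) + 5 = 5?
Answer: 8*√7402 ≈ 688.28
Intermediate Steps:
f(H, A) = 0 (f(H, A) = -5 + 5 = 0)
X = √7402 (X = √(1008 + 6394) = √7402 ≈ 86.035)
((-4*(-1))*(f(5, 2) + 2))*X = ((-4*(-1))*(0 + 2))*√7402 = (4*2)*√7402 = 8*√7402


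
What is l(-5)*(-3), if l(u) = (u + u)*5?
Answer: 150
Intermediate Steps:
l(u) = 10*u (l(u) = (2*u)*5 = 10*u)
l(-5)*(-3) = (10*(-5))*(-3) = -50*(-3) = 150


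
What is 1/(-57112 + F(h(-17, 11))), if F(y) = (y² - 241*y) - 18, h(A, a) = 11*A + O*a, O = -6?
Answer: 1/67852 ≈ 1.4738e-5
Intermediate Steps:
h(A, a) = -6*a + 11*A (h(A, a) = 11*A - 6*a = -6*a + 11*A)
F(y) = -18 + y² - 241*y
1/(-57112 + F(h(-17, 11))) = 1/(-57112 + (-18 + (-6*11 + 11*(-17))² - 241*(-6*11 + 11*(-17)))) = 1/(-57112 + (-18 + (-66 - 187)² - 241*(-66 - 187))) = 1/(-57112 + (-18 + (-253)² - 241*(-253))) = 1/(-57112 + (-18 + 64009 + 60973)) = 1/(-57112 + 124964) = 1/67852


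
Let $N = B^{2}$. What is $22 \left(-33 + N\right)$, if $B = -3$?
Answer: $-528$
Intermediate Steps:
$N = 9$ ($N = \left(-3\right)^{2} = 9$)
$22 \left(-33 + N\right) = 22 \left(-33 + 9\right) = 22 \left(-24\right) = -528$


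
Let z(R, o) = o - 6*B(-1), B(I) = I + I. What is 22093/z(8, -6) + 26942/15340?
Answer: 42383534/11505 ≈ 3683.9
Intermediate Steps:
B(I) = 2*I
z(R, o) = 12 + o (z(R, o) = o - 12*(-1) = o - 6*(-2) = o + 12 = 12 + o)
22093/z(8, -6) + 26942/15340 = 22093/(12 - 6) + 26942/15340 = 22093/6 + 26942*(1/15340) = 22093*(1/6) + 13471/7670 = 22093/6 + 13471/7670 = 42383534/11505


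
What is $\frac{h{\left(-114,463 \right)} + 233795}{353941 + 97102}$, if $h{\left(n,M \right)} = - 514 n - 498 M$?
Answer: $\frac{61817}{451043} \approx 0.13705$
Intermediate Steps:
$\frac{h{\left(-114,463 \right)} + 233795}{353941 + 97102} = \frac{\left(\left(-514\right) \left(-114\right) - 230574\right) + 233795}{353941 + 97102} = \frac{\left(58596 - 230574\right) + 233795}{451043} = \left(-171978 + 233795\right) \frac{1}{451043} = 61817 \cdot \frac{1}{451043} = \frac{61817}{451043}$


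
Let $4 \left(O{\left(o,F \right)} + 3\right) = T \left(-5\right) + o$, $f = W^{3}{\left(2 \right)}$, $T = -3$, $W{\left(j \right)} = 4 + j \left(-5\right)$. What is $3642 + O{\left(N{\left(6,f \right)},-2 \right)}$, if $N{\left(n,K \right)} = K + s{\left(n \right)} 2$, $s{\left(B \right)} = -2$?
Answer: $\frac{14351}{4} \approx 3587.8$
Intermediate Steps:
$W{\left(j \right)} = 4 - 5 j$
$f = -216$ ($f = \left(4 - 10\right)^{3} = \left(-6\right)^{3} = -216$)
$N{\left(n,K \right)} = -4 + K$ ($N{\left(n,K \right)} = K - 4 = -4 + K$)
$O{\left(o,F \right)} = \frac{3}{4} + \frac{o}{4}$ ($O{\left(o,F \right)} = -3 + \frac{\left(-3\right) \left(-5\right) + o}{4} = -3 + \frac{15 + o}{4} = -3 + \left(\frac{15}{4} + \frac{o}{4}\right) = \frac{3}{4} + \frac{o}{4}$)
$3642 + O{\left(N{\left(6,f \right)},-2 \right)} = 3642 + \left(\frac{3}{4} + \frac{-4 - 216}{4}\right) = 3642 + \left(\frac{3}{4} + \frac{1}{4} \left(-220\right)\right) = 3642 + \left(\frac{3}{4} - 55\right) = 3642 - \frac{217}{4} = \frac{14351}{4}$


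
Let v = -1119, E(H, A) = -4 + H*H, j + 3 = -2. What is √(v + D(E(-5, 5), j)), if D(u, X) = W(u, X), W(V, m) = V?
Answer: 3*I*√122 ≈ 33.136*I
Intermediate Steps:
j = -5 (j = -3 - 2 = -5)
E(H, A) = -4 + H²
D(u, X) = u
√(v + D(E(-5, 5), j)) = √(-1119 + (-4 + (-5)²)) = √(-1119 + (-4 + 25)) = √(-1119 + 21) = √(-1098) = 3*I*√122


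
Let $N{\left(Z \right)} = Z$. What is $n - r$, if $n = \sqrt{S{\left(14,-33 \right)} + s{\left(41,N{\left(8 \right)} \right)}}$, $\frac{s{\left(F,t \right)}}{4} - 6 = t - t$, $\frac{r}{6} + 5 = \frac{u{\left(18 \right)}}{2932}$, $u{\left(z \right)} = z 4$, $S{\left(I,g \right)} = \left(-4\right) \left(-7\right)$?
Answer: $\frac{21882}{733} + 2 \sqrt{13} \approx 37.064$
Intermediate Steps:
$S{\left(I,g \right)} = 28$
$u{\left(z \right)} = 4 z$
$r = - \frac{21882}{733}$ ($r = -30 + 6 \frac{4 \cdot 18}{2932} = -30 + 6 \cdot 72 \cdot \frac{1}{2932} = -30 + 6 \cdot \frac{18}{733} = -30 + \frac{108}{733} = - \frac{21882}{733} \approx -29.853$)
$s{\left(F,t \right)} = 24$ ($s{\left(F,t \right)} = 24 + 4 \left(t - t\right) = 24 + 4 \cdot 0 = 24 + 0 = 24$)
$n = 2 \sqrt{13}$ ($n = \sqrt{28 + 24} = \sqrt{52} = 2 \sqrt{13} \approx 7.2111$)
$n - r = 2 \sqrt{13} - - \frac{21882}{733} = 2 \sqrt{13} + \frac{21882}{733} = \frac{21882}{733} + 2 \sqrt{13}$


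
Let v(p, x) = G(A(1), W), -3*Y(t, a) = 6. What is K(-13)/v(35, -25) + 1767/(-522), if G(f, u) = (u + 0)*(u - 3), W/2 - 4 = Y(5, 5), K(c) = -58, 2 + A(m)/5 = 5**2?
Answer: -1556/87 ≈ -17.885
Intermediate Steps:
A(m) = 115 (A(m) = -10 + 5*5**2 = -10 + 5*25 = -10 + 125 = 115)
Y(t, a) = -2 (Y(t, a) = -1/3*6 = -2)
W = 4 (W = 8 + 2*(-2) = 8 - 4 = 4)
G(f, u) = u*(-3 + u)
v(p, x) = 4 (v(p, x) = 4*(-3 + 4) = 4*1 = 4)
K(-13)/v(35, -25) + 1767/(-522) = -58/4 + 1767/(-522) = -58*1/4 + 1767*(-1/522) = -29/2 - 589/174 = -1556/87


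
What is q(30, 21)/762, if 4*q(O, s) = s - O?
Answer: -3/1016 ≈ -0.0029528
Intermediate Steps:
q(O, s) = -O/4 + s/4 (q(O, s) = (s - O)/4 = -O/4 + s/4)
q(30, 21)/762 = (-1/4*30 + (1/4)*21)/762 = (-15/2 + 21/4)*(1/762) = -9/4*1/762 = -3/1016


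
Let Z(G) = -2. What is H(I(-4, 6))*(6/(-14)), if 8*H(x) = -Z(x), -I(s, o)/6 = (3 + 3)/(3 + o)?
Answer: -3/28 ≈ -0.10714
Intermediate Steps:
I(s, o) = -36/(3 + o) (I(s, o) = -6*(3 + 3)/(3 + o) = -36/(3 + o))
H(x) = 1/4 (H(x) = (-1*(-2))/8 = (1/8)*2 = 1/4)
H(I(-4, 6))*(6/(-14)) = (6/(-14))/4 = (6*(-1/14))/4 = (1/4)*(-3/7) = -3/28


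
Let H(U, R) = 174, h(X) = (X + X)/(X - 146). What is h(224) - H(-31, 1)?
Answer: -6562/39 ≈ -168.26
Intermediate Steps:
h(X) = 2*X/(-146 + X) (h(X) = (2*X)/(-146 + X) = 2*X/(-146 + X))
h(224) - H(-31, 1) = 2*224/(-146 + 224) - 1*174 = 2*224/78 - 174 = 2*224*(1/78) - 174 = 224/39 - 174 = -6562/39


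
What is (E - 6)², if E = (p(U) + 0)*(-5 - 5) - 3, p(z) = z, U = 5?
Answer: 3481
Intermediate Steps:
E = -53 (E = (5 + 0)*(-5 - 5) - 3 = 5*(-10) - 3 = -50 - 3 = -53)
(E - 6)² = (-53 - 6)² = (-59)² = 3481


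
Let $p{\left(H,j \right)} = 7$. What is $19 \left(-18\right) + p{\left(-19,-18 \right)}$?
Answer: $-335$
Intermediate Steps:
$19 \left(-18\right) + p{\left(-19,-18 \right)} = 19 \left(-18\right) + 7 = -342 + 7 = -335$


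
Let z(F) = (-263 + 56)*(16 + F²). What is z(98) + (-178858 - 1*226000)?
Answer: -2396198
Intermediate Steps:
z(F) = -3312 - 207*F² (z(F) = -207*(16 + F²) = -3312 - 207*F²)
z(98) + (-178858 - 1*226000) = (-3312 - 207*98²) + (-178858 - 1*226000) = (-3312 - 207*9604) + (-178858 - 226000) = (-3312 - 1988028) - 404858 = -1991340 - 404858 = -2396198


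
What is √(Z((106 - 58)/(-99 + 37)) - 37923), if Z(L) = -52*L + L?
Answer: I*√36406059/31 ≈ 194.64*I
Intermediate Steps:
Z(L) = -51*L
√(Z((106 - 58)/(-99 + 37)) - 37923) = √(-51*(106 - 58)/(-99 + 37) - 37923) = √(-2448/(-62) - 37923) = √(-2448*(-1)/62 - 37923) = √(-51*(-24/31) - 37923) = √(1224/31 - 37923) = √(-1174389/31) = I*√36406059/31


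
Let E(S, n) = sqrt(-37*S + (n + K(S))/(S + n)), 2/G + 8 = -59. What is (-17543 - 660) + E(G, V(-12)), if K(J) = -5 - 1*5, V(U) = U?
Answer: -18203 + sqrt(2138506201)/27001 ≈ -18201.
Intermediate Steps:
G = -2/67 (G = 2/(-8 - 59) = 2/(-67) = 2*(-1/67) = -2/67 ≈ -0.029851)
K(J) = -10 (K(J) = -5 - 5 = -10)
E(S, n) = sqrt(-37*S + (-10 + n)/(S + n)) (E(S, n) = sqrt(-37*S + (n - 10)/(S + n)) = sqrt(-37*S + (-10 + n)/(S + n)))
(-17543 - 660) + E(G, V(-12)) = (-17543 - 660) + sqrt((-10 - 12 - 37*(-2/67)*(-2/67 - 12))/(-2/67 - 12)) = -18203 + sqrt((-10 - 12 - 37*(-2/67)*(-806/67))/(-806/67)) = -18203 + sqrt(-67*(-10 - 12 - 59644/4489)/806) = -18203 + sqrt(-67/806*(-158402/4489)) = -18203 + sqrt(79201/27001) = -18203 + sqrt(2138506201)/27001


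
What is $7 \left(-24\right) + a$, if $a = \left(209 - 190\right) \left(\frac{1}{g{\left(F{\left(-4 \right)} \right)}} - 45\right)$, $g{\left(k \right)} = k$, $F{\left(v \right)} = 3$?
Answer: $- \frac{3050}{3} \approx -1016.7$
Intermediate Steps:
$a = - \frac{2546}{3}$ ($a = \left(209 - 190\right) \left(\frac{1}{3} - 45\right) = 19 \left(\frac{1}{3} - 45\right) = 19 \left(- \frac{134}{3}\right) = - \frac{2546}{3} \approx -848.67$)
$7 \left(-24\right) + a = 7 \left(-24\right) - \frac{2546}{3} = -168 - \frac{2546}{3} = - \frac{3050}{3}$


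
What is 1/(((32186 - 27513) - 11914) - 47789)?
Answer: -1/55030 ≈ -1.8172e-5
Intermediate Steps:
1/(((32186 - 27513) - 11914) - 47789) = 1/((4673 - 11914) - 47789) = 1/(-7241 - 47789) = 1/(-55030) = -1/55030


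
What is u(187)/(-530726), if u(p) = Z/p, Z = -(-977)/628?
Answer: -977/62326338536 ≈ -1.5676e-8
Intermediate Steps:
Z = 977/628 (Z = -(-977)/628 = -1*(-977/628) = 977/628 ≈ 1.5557)
u(p) = 977/(628*p)
u(187)/(-530726) = ((977/628)/187)/(-530726) = ((977/628)*(1/187))*(-1/530726) = (977/117436)*(-1/530726) = -977/62326338536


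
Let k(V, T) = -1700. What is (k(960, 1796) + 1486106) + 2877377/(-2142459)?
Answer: 3180276116977/2142459 ≈ 1.4844e+6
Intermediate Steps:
(k(960, 1796) + 1486106) + 2877377/(-2142459) = (-1700 + 1486106) + 2877377/(-2142459) = 1484406 + 2877377*(-1/2142459) = 1484406 - 2877377/2142459 = 3180276116977/2142459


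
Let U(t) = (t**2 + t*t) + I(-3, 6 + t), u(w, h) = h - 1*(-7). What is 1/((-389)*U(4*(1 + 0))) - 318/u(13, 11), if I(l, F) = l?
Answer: -597896/33843 ≈ -17.667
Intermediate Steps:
u(w, h) = 7 + h (u(w, h) = h + 7 = 7 + h)
U(t) = -3 + 2*t**2 (U(t) = (t**2 + t*t) - 3 = (t**2 + t**2) - 3 = 2*t**2 - 3 = -3 + 2*t**2)
1/((-389)*U(4*(1 + 0))) - 318/u(13, 11) = 1/((-389)*(-3 + 2*(4*(1 + 0))**2)) - 318/(7 + 11) = -1/(389*(-3 + 2*(4*1)**2)) - 318/18 = -1/(389*(-3 + 2*4**2)) - 318*1/18 = -1/(389*(-3 + 2*16)) - 53/3 = -1/(389*(-3 + 32)) - 53/3 = -1/389/29 - 53/3 = -1/389*1/29 - 53/3 = -1/11281 - 53/3 = -597896/33843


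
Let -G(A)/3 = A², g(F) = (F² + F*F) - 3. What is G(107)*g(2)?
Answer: -171735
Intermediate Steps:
g(F) = -3 + 2*F² (g(F) = (F² + F²) - 3 = 2*F² - 3 = -3 + 2*F²)
G(A) = -3*A²
G(107)*g(2) = (-3*107²)*(-3 + 2*2²) = (-3*11449)*(-3 + 2*4) = -34347*(-3 + 8) = -34347*5 = -171735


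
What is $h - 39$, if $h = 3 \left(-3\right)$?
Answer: $-48$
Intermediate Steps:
$h = -9$
$h - 39 = -9 - 39 = -48$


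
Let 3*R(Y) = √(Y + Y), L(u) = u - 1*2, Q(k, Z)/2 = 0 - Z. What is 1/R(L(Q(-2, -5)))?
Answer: ¾ ≈ 0.75000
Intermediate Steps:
Q(k, Z) = -2*Z (Q(k, Z) = 2*(0 - Z) = 2*(-Z) = -2*Z)
L(u) = -2 + u (L(u) = u - 2 = -2 + u)
R(Y) = √2*√Y/3 (R(Y) = √(Y + Y)/3 = √(2*Y)/3 = (√2*√Y)/3 = √2*√Y/3)
1/R(L(Q(-2, -5))) = 1/(√2*√(-2 - 2*(-5))/3) = 1/(√2*√(-2 + 10)/3) = 1/(√2*√8/3) = 1/(√2*(2*√2)/3) = 1/(4/3) = ¾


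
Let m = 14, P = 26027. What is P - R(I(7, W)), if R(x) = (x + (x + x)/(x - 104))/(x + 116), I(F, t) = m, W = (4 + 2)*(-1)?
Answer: 76128667/2925 ≈ 26027.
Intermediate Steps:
W = -6 (W = 6*(-1) = -6)
I(F, t) = 14
R(x) = (x + 2*x/(-104 + x))/(116 + x) (R(x) = (x + (2*x)/(-104 + x))/(116 + x) = (x + 2*x/(-104 + x))/(116 + x))
P - R(I(7, W)) = 26027 - 14*(-102 + 14)/(-12064 + 14² + 12*14) = 26027 - 14*(-88)/(-12064 + 196 + 168) = 26027 - 14*(-88)/(-11700) = 26027 - 14*(-1)*(-88)/11700 = 26027 - 1*308/2925 = 26027 - 308/2925 = 76128667/2925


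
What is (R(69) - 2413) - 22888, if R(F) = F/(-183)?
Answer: -1543384/61 ≈ -25301.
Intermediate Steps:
R(F) = -F/183 (R(F) = F*(-1/183) = -F/183)
(R(69) - 2413) - 22888 = (-1/183*69 - 2413) - 22888 = (-23/61 - 2413) - 22888 = -147216/61 - 22888 = -1543384/61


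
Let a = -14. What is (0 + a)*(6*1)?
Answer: -84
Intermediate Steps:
(0 + a)*(6*1) = (0 - 14)*(6*1) = -14*6 = -84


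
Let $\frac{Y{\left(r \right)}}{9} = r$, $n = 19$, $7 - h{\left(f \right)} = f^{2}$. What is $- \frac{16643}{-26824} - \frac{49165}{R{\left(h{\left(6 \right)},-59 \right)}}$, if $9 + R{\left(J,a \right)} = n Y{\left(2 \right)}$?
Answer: $- \frac{1313259841}{8932392} \approx -147.02$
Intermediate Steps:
$h{\left(f \right)} = 7 - f^{2}$
$Y{\left(r \right)} = 9 r$
$R{\left(J,a \right)} = 333$ ($R{\left(J,a \right)} = -9 + 19 \cdot 9 \cdot 2 = -9 + 19 \cdot 18 = -9 + 342 = 333$)
$- \frac{16643}{-26824} - \frac{49165}{R{\left(h{\left(6 \right)},-59 \right)}} = - \frac{16643}{-26824} - \frac{49165}{333} = \left(-16643\right) \left(- \frac{1}{26824}\right) - \frac{49165}{333} = \frac{16643}{26824} - \frac{49165}{333} = - \frac{1313259841}{8932392}$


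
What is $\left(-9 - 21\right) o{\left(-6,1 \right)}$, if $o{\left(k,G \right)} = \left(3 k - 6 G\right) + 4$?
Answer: $600$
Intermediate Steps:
$o{\left(k,G \right)} = 4 - 6 G + 3 k$ ($o{\left(k,G \right)} = \left(- 6 G + 3 k\right) + 4 = 4 - 6 G + 3 k$)
$\left(-9 - 21\right) o{\left(-6,1 \right)} = \left(-9 - 21\right) \left(4 - 6 + 3 \left(-6\right)\right) = - 30 \left(4 - 6 - 18\right) = \left(-30\right) \left(-20\right) = 600$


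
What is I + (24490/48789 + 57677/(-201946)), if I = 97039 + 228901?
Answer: 3211405313494747/9852743394 ≈ 3.2594e+5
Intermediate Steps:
I = 325940
I + (24490/48789 + 57677/(-201946)) = 325940 + (24490/48789 + 57677/(-201946)) = 325940 + (24490*(1/48789) + 57677*(-1/201946)) = 325940 + (24490/48789 - 57677/201946) = 325940 + 2131654387/9852743394 = 3211405313494747/9852743394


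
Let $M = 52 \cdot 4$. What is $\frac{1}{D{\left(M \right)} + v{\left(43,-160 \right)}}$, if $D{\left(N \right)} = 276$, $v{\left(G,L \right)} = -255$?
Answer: $\frac{1}{21} \approx 0.047619$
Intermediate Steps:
$M = 208$
$\frac{1}{D{\left(M \right)} + v{\left(43,-160 \right)}} = \frac{1}{276 - 255} = \frac{1}{21}$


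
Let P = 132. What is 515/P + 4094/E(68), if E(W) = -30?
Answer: -87493/660 ≈ -132.57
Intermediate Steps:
515/P + 4094/E(68) = 515/132 + 4094/(-30) = 515*(1/132) + 4094*(-1/30) = 515/132 - 2047/15 = -87493/660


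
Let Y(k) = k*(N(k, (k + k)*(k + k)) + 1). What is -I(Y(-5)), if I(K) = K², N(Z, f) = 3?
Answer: -400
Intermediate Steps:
Y(k) = 4*k (Y(k) = k*(3 + 1) = k*4 = 4*k)
-I(Y(-5)) = -(4*(-5))² = -1*(-20)² = -1*400 = -400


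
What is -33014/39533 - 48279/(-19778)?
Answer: 114151165/71080334 ≈ 1.6059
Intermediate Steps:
-33014/39533 - 48279/(-19778) = -33014*1/39533 - 48279*(-1/19778) = -33014/39533 + 4389/1798 = 114151165/71080334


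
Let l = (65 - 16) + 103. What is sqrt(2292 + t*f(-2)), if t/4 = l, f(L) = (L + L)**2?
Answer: 2*sqrt(3005) ≈ 109.64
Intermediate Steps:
f(L) = 4*L**2 (f(L) = (2*L)**2 = 4*L**2)
l = 152 (l = 49 + 103 = 152)
t = 608 (t = 4*152 = 608)
sqrt(2292 + t*f(-2)) = sqrt(2292 + 608*(4*(-2)**2)) = sqrt(2292 + 608*(4*4)) = sqrt(2292 + 608*16) = sqrt(2292 + 9728) = sqrt(12020) = 2*sqrt(3005)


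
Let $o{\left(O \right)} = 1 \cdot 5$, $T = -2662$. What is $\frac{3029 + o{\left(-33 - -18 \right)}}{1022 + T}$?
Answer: $- \frac{37}{20} \approx -1.85$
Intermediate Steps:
$o{\left(O \right)} = 5$
$\frac{3029 + o{\left(-33 - -18 \right)}}{1022 + T} = \frac{3029 + 5}{1022 - 2662} = \frac{3034}{-1640} = 3034 \left(- \frac{1}{1640}\right) = - \frac{37}{20}$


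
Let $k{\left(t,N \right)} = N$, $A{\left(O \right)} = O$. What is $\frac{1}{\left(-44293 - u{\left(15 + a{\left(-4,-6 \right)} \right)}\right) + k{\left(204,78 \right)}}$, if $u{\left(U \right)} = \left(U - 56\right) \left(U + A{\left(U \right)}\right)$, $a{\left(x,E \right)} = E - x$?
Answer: $- \frac{1}{43097} \approx -2.3203 \cdot 10^{-5}$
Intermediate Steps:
$u{\left(U \right)} = 2 U \left(-56 + U\right)$ ($u{\left(U \right)} = \left(U - 56\right) \left(U + U\right) = \left(-56 + U\right) 2 U = 2 U \left(-56 + U\right)$)
$\frac{1}{\left(-44293 - u{\left(15 + a{\left(-4,-6 \right)} \right)}\right) + k{\left(204,78 \right)}} = \frac{1}{\left(-44293 - 2 \left(15 - 2\right) \left(-56 + \left(15 - 2\right)\right)\right) + 78} = \frac{1}{\left(-44293 - 2 \cdot 13 \left(-56 + 13\right)\right) + 78} = \frac{1}{\left(-44293 - 2 \cdot 13 \left(-43\right)\right) + 78} = \frac{1}{\left(-44293 - -1118\right) + 78} = \frac{1}{\left(-44293 + 1118\right) + 78} = \frac{1}{-43175 + 78} = \frac{1}{-43097} = - \frac{1}{43097}$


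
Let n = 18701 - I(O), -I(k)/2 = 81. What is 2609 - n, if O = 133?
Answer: -16254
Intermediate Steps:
I(k) = -162 (I(k) = -2*81 = -162)
n = 18863 (n = 18701 - 1*(-162) = 18701 + 162 = 18863)
2609 - n = 2609 - 1*18863 = 2609 - 18863 = -16254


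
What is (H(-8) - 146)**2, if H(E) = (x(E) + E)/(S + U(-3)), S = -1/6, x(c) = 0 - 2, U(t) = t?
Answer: 7365796/361 ≈ 20404.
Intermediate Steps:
x(c) = -2
S = -1/6 (S = -1*1/6 = -1/6 ≈ -0.16667)
H(E) = 12/19 - 6*E/19 (H(E) = (-2 + E)/(-1/6 - 3) = (-2 + E)/(-19/6) = (-2 + E)*(-6/19) = 12/19 - 6*E/19)
(H(-8) - 146)**2 = ((12/19 - 6/19*(-8)) - 146)**2 = ((12/19 + 48/19) - 146)**2 = (60/19 - 146)**2 = (-2714/19)**2 = 7365796/361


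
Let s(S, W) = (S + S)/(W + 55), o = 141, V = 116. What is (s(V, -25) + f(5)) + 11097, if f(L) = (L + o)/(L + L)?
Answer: 33358/3 ≈ 11119.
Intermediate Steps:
f(L) = (141 + L)/(2*L) (f(L) = (L + 141)/(L + L) = (141 + L)/((2*L)) = (141 + L)*(1/(2*L)) = (141 + L)/(2*L))
s(S, W) = 2*S/(55 + W) (s(S, W) = (2*S)/(55 + W) = 2*S/(55 + W))
(s(V, -25) + f(5)) + 11097 = (2*116/(55 - 25) + (½)*(141 + 5)/5) + 11097 = (2*116/30 + (½)*(⅕)*146) + 11097 = (2*116*(1/30) + 73/5) + 11097 = (116/15 + 73/5) + 11097 = 67/3 + 11097 = 33358/3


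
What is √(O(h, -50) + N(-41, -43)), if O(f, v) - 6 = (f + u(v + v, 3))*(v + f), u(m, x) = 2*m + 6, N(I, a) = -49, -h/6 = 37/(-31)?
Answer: √7650453/31 ≈ 89.224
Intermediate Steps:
h = 222/31 (h = -222/(-31) = -222*(-1)/31 = -6*(-37/31) = 222/31 ≈ 7.1613)
u(m, x) = 6 + 2*m
O(f, v) = 6 + (f + v)*(6 + f + 4*v) (O(f, v) = 6 + (f + (6 + 2*(v + v)))*(v + f) = 6 + (f + (6 + 2*(2*v)))*(f + v) = 6 + (f + (6 + 4*v))*(f + v) = 6 + (6 + f + 4*v)*(f + v) = 6 + (f + v)*(6 + f + 4*v))
√(O(h, -50) + N(-41, -43)) = √((6 + (222/31)² + 4*(-50)² + 6*(222/31) + 6*(-50) + 5*(222/31)*(-50)) - 49) = √((6 + 49284/961 + 4*2500 + 1332/31 - 300 - 55500/31) - 49) = √((6 + 49284/961 + 10000 + 1332/31 - 300 - 55500/31) - 49) = √(7697542/961 - 49) = √(7650453/961) = √7650453/31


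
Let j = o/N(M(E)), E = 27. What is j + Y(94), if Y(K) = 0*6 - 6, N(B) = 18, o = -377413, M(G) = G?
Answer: -377521/18 ≈ -20973.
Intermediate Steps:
Y(K) = -6 (Y(K) = 0 - 6 = -6)
j = -377413/18 ≈ -20967.
j + Y(94) = -377413/18 - 6 = -377521/18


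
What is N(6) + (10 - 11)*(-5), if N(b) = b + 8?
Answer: 19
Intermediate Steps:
N(b) = 8 + b
N(6) + (10 - 11)*(-5) = (8 + 6) + (10 - 11)*(-5) = 14 - 1*(-5) = 14 + 5 = 19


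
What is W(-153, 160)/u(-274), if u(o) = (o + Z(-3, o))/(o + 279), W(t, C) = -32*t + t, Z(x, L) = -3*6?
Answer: -23715/292 ≈ -81.216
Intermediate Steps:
Z(x, L) = -18
W(t, C) = -31*t
u(o) = (-18 + o)/(279 + o) (u(o) = (o - 18)/(o + 279) = (-18 + o)/(279 + o))
W(-153, 160)/u(-274) = (-31*(-153))/(((-18 - 274)/(279 - 274))) = 4743/((-292/5)) = 4743/(((1/5)*(-292))) = 4743/(-292/5) = 4743*(-5/292) = -23715/292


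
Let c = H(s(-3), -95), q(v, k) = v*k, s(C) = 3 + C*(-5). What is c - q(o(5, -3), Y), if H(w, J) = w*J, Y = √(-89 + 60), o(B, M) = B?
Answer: -1710 - 5*I*√29 ≈ -1710.0 - 26.926*I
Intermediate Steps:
Y = I*√29 (Y = √(-29) = I*√29 ≈ 5.3852*I)
s(C) = 3 - 5*C
q(v, k) = k*v
H(w, J) = J*w
c = -1710 (c = -95*(3 - 5*(-3)) = -95*(3 + 15) = -95*18 = -1710)
c - q(o(5, -3), Y) = -1710 - I*√29*5 = -1710 - 5*I*√29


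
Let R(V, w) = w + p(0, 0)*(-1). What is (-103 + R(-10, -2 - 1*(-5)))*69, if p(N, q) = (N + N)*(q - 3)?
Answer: -6900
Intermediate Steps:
p(N, q) = 2*N*(-3 + q) (p(N, q) = (2*N)*(-3 + q) = 2*N*(-3 + q))
R(V, w) = w (R(V, w) = w + (2*0*(-3 + 0))*(-1) = w + (2*0*(-3))*(-1) = w + 0*(-1) = w + 0 = w)
(-103 + R(-10, -2 - 1*(-5)))*69 = (-103 + (-2 - 1*(-5)))*69 = (-103 + (-2 + 5))*69 = (-103 + 3)*69 = -100*69 = -6900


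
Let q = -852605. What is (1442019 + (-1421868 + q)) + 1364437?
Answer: 531983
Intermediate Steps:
(1442019 + (-1421868 + q)) + 1364437 = (1442019 + (-1421868 - 852605)) + 1364437 = (1442019 - 2274473) + 1364437 = -832454 + 1364437 = 531983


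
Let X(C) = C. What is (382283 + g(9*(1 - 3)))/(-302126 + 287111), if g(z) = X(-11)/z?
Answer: -17873/702 ≈ -25.460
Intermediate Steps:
g(z) = -11/z
(382283 + g(9*(1 - 3)))/(-302126 + 287111) = (382283 - 11*1/(9*(1 - 3)))/(-302126 + 287111) = (382283 - 11/(9*(-2)))/(-15015) = (382283 - 11/(-18))*(-1/15015) = (382283 - 11*(-1/18))*(-1/15015) = (382283 + 11/18)*(-1/15015) = (6881105/18)*(-1/15015) = -17873/702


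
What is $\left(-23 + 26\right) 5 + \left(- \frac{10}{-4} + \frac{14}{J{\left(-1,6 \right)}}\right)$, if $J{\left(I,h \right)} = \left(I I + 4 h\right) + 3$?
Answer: $18$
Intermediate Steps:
$J{\left(I,h \right)} = 3 + I^{2} + 4 h$ ($J{\left(I,h \right)} = \left(I^{2} + 4 h\right) + 3 = 3 + I^{2} + 4 h$)
$\left(-23 + 26\right) 5 + \left(- \frac{10}{-4} + \frac{14}{J{\left(-1,6 \right)}}\right) = \left(-23 + 26\right) 5 + \left(- \frac{10}{-4} + \frac{14}{3 + \left(-1\right)^{2} + 4 \cdot 6}\right) = 3 \cdot 5 + \left(\left(-10\right) \left(- \frac{1}{4}\right) + \frac{14}{3 + 1 + 24}\right) = 15 + \left(\frac{5}{2} + \frac{14}{28}\right) = 15 + \left(\frac{5}{2} + 14 \cdot \frac{1}{28}\right) = 15 + \left(\frac{5}{2} + \frac{1}{2}\right) = 15 + 3 = 18$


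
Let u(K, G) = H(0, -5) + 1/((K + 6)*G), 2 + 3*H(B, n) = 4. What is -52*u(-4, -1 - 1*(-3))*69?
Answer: -3289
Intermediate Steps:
H(B, n) = ⅔ (H(B, n) = -⅔ + (⅓)*4 = -⅔ + 4/3 = ⅔)
u(K, G) = ⅔ + 1/(G*(6 + K)) (u(K, G) = ⅔ + 1/((K + 6)*G) = ⅔ + 1/((6 + K)*G) = ⅔ + 1/(G*(6 + K)))
-52*u(-4, -1 - 1*(-3))*69 = -52*(3 + 12*(-1 - 1*(-3)) + 2*(-1 - 1*(-3))*(-4))/(3*(-1 - 1*(-3))*(6 - 4))*69 = -52*(3 + 12*(-1 + 3) + 2*(-1 + 3)*(-4))/(3*(-1 + 3)*2)*69 = -52*(3 + 12*2 + 2*2*(-4))/(3*2*2)*69 = -52*(3 + 24 - 16)/(3*2*2)*69 = -52*11/(3*2*2)*69 = -52*11/12*69 = -143/3*69 = -3289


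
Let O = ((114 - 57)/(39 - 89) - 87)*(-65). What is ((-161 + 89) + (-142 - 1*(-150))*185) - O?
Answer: -43211/10 ≈ -4321.1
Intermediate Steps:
O = 57291/10 (O = (57/(-50) - 87)*(-65) = (57*(-1/50) - 87)*(-65) = (-57/50 - 87)*(-65) = -4407/50*(-65) = 57291/10 ≈ 5729.1)
((-161 + 89) + (-142 - 1*(-150))*185) - O = ((-161 + 89) + (-142 - 1*(-150))*185) - 1*57291/10 = (-72 + (-142 + 150)*185) - 57291/10 = (-72 + 8*185) - 57291/10 = (-72 + 1480) - 57291/10 = 1408 - 57291/10 = -43211/10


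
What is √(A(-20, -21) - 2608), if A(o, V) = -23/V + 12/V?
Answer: I*√1149897/21 ≈ 51.063*I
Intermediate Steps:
A(o, V) = -11/V
√(A(-20, -21) - 2608) = √(-11/(-21) - 2608) = √(-11*(-1/21) - 2608) = √(11/21 - 2608) = √(-54757/21) = I*√1149897/21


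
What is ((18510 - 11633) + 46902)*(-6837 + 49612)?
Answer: 2300396725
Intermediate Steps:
((18510 - 11633) + 46902)*(-6837 + 49612) = (6877 + 46902)*42775 = 53779*42775 = 2300396725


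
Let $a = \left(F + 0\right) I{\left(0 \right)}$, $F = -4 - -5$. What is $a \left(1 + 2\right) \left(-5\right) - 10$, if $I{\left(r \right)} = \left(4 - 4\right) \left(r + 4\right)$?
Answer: $-10$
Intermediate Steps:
$I{\left(r \right)} = 0$ ($I{\left(r \right)} = 0 \left(4 + r\right) = 0$)
$F = 1$ ($F = -4 + 5 = 1$)
$a = 0$ ($a = \left(1 + 0\right) 0 = 1 \cdot 0 = 0$)
$a \left(1 + 2\right) \left(-5\right) - 10 = 0 \left(1 + 2\right) \left(-5\right) - 10 = 0 \cdot 3 \left(-5\right) - 10 = 0 \left(-15\right) - 10 = 0 - 10 = -10$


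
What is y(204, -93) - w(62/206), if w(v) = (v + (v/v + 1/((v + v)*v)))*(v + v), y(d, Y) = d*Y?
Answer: -6240842663/328879 ≈ -18976.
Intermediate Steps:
y(d, Y) = Y*d
w(v) = 2*v*(1 + v + 1/(2*v²)) (w(v) = (v + (1 + 1/(((2*v))*v)))*(2*v) = (v + (1 + (1/(2*v))/v))*(2*v) = (v + (1 + 1/(2*v²)))*(2*v) = (1 + v + 1/(2*v²))*(2*v) = 2*v*(1 + v + 1/(2*v²)))
y(204, -93) - w(62/206) = -93*204 - (1 + 2*(62/206)²*(1 + 62/206))/(62/206) = -18972 - (1 + 2*(62*(1/206))²*(1 + 62*(1/206)))/(62*(1/206)) = -18972 - (1 + 2*(31/103)²*(1 + 31/103))/31/103 = -18972 - 103*(1 + 2*(961/10609)*(134/103))/31 = -18972 - 103*(1 + 257548/1092727)/31 = -18972 - 103*1350275/(31*1092727) = -18972 - 1*1350275/328879 = -18972 - 1350275/328879 = -6240842663/328879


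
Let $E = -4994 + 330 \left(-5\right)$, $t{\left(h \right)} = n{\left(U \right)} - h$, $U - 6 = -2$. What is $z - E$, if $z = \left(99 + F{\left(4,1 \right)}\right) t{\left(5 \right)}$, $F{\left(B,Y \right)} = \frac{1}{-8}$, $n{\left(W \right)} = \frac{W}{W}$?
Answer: $\frac{12497}{2} \approx 6248.5$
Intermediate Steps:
$U = 4$ ($U = 6 - 2 = 4$)
$n{\left(W \right)} = 1$
$F{\left(B,Y \right)} = - \frac{1}{8}$
$t{\left(h \right)} = 1 - h$
$E = -6644$ ($E = -4994 - 1650 = -6644$)
$z = - \frac{791}{2}$ ($z = \left(99 - \frac{1}{8}\right) \left(1 - 5\right) = \frac{791 \left(1 - 5\right)}{8} = \frac{791}{8} \left(-4\right) = - \frac{791}{2} \approx -395.5$)
$z - E = - \frac{791}{2} - -6644 = - \frac{791}{2} + 6644 = \frac{12497}{2}$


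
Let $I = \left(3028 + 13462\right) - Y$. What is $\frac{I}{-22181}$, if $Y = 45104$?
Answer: $\frac{28614}{22181} \approx 1.29$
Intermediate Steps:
$I = -28614$ ($I = \left(3028 + 13462\right) - 45104 = 16490 - 45104 = -28614$)
$\frac{I}{-22181} = - \frac{28614}{-22181} = \left(-28614\right) \left(- \frac{1}{22181}\right) = \frac{28614}{22181}$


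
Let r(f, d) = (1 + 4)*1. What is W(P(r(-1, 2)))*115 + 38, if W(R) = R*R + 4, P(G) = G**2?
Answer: 72373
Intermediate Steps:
r(f, d) = 5 (r(f, d) = 5*1 = 5)
W(R) = 4 + R**2 (W(R) = R**2 + 4 = 4 + R**2)
W(P(r(-1, 2)))*115 + 38 = (4 + (5**2)**2)*115 + 38 = (4 + 25**2)*115 + 38 = (4 + 625)*115 + 38 = 629*115 + 38 = 72335 + 38 = 72373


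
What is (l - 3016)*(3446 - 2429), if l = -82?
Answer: -3150666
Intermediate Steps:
(l - 3016)*(3446 - 2429) = (-82 - 3016)*(3446 - 2429) = -3098*1017 = -3150666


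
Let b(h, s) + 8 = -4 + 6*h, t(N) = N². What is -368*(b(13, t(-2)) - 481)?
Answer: 152720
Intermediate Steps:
b(h, s) = -12 + 6*h (b(h, s) = -8 + (-4 + 6*h) = -12 + 6*h)
-368*(b(13, t(-2)) - 481) = -368*((-12 + 6*13) - 481) = -368*((-12 + 78) - 481) = -368*(66 - 481) = -368*(-415) = 152720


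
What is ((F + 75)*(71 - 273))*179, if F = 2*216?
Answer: -18332106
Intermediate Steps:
F = 432
((F + 75)*(71 - 273))*179 = ((432 + 75)*(71 - 273))*179 = (507*(-202))*179 = -102414*179 = -18332106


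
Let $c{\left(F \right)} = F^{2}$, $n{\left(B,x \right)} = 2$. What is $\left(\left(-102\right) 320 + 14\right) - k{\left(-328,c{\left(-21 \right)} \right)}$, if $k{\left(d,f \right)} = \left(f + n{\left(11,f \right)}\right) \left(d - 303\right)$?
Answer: $246907$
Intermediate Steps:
$k{\left(d,f \right)} = \left(-303 + d\right) \left(2 + f\right)$ ($k{\left(d,f \right)} = \left(f + 2\right) \left(d - 303\right) = \left(2 + f\right) \left(-303 + d\right) = \left(-303 + d\right) \left(2 + f\right)$)
$\left(\left(-102\right) 320 + 14\right) - k{\left(-328,c{\left(-21 \right)} \right)} = \left(\left(-102\right) 320 + 14\right) - \left(-606 - 303 \left(-21\right)^{2} + 2 \left(-328\right) - 328 \left(-21\right)^{2}\right) = \left(-32640 + 14\right) - \left(-606 - 133623 - 656 - 144648\right) = -32626 - \left(-606 - 133623 - 656 - 144648\right) = -32626 - -279533 = -32626 + 279533 = 246907$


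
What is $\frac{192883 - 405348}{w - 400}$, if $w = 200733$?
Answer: $- \frac{212465}{200333} \approx -1.0606$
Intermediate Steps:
$\frac{192883 - 405348}{w - 400} = \frac{192883 - 405348}{200733 - 400} = - \frac{212465}{200733 + \left(-77296 + 76896\right)} = - \frac{212465}{200733 - 400} = - \frac{212465}{200333}$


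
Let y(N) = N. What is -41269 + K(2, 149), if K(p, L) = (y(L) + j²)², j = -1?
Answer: -18769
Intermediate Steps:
K(p, L) = (1 + L)² (K(p, L) = (L + (-1)²)² = (L + 1)² = (1 + L)²)
-41269 + K(2, 149) = -41269 + (1 + 149)² = -41269 + 150² = -41269 + 22500 = -18769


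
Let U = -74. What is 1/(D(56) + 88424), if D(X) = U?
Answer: 1/88350 ≈ 1.1319e-5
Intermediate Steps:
D(X) = -74
1/(D(56) + 88424) = 1/(-74 + 88424) = 1/88350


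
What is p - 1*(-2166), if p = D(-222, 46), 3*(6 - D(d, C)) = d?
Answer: 2246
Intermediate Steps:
D(d, C) = 6 - d/3
p = 80 (p = 6 - 1/3*(-222) = 6 + 74 = 80)
p - 1*(-2166) = 80 - 1*(-2166) = 80 + 2166 = 2246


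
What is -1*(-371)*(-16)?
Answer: -5936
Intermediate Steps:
-1*(-371)*(-16) = 371*(-16) = -5936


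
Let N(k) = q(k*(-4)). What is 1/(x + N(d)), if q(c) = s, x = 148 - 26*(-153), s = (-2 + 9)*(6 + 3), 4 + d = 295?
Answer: 1/4189 ≈ 0.00023872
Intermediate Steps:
d = 291 (d = -4 + 295 = 291)
s = 63 (s = 7*9 = 63)
x = 4126 (x = 148 + 3978 = 4126)
q(c) = 63
N(k) = 63
1/(x + N(d)) = 1/(4126 + 63) = 1/4189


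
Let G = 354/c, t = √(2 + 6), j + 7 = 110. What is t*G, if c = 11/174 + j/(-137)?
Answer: -16877304*√2/16415 ≈ -1454.0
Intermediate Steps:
j = 103 (j = -7 + 110 = 103)
c = -16415/23838 (c = 11/174 + 103/(-137) = 11*(1/174) + 103*(-1/137) = 11/174 - 103/137 = -16415/23838 ≈ -0.68861)
t = 2*√2 (t = √8 = 2*√2 ≈ 2.8284)
G = -8438652/16415 (G = 354/(-16415/23838) = 354*(-23838/16415) = -8438652/16415 ≈ -514.08)
t*G = (2*√2)*(-8438652/16415) = -16877304*√2/16415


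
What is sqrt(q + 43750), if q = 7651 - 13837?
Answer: 2*sqrt(9391) ≈ 193.81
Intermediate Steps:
q = -6186
sqrt(q + 43750) = sqrt(-6186 + 43750) = sqrt(37564) = 2*sqrt(9391)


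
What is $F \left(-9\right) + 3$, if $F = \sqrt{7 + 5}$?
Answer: $3 - 18 \sqrt{3} \approx -28.177$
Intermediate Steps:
$F = 2 \sqrt{3}$ ($F = \sqrt{12} = 2 \sqrt{3} \approx 3.4641$)
$F \left(-9\right) + 3 = 2 \sqrt{3} \left(-9\right) + 3 = - 18 \sqrt{3} + 3 = 3 - 18 \sqrt{3}$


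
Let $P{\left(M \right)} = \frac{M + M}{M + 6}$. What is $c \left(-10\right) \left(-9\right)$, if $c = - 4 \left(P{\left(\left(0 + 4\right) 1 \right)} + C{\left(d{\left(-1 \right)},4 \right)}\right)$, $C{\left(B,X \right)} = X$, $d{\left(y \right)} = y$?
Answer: $-1728$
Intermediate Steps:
$P{\left(M \right)} = \frac{2 M}{6 + M}$
$c = - \frac{96}{5}$ ($c = - 4 \left(\frac{2 \left(0 + 4\right) 1}{6 + \left(0 + 4\right) 1} + 4\right) = - 4 \left(\frac{2 \cdot 4 \cdot 1}{6 + 4 \cdot 1} + 4\right) = - 4 \left(2 \cdot 4 \frac{1}{6 + 4} + 4\right) = - 4 \left(2 \cdot 4 \cdot \frac{1}{10} + 4\right) = - 4 \left(\frac{4}{5} + 4\right) = \left(-4\right) \frac{24}{5} = - \frac{96}{5} \approx -19.2$)
$c \left(-10\right) \left(-9\right) = \left(- \frac{96}{5}\right) \left(-10\right) \left(-9\right) = 192 \left(-9\right) = -1728$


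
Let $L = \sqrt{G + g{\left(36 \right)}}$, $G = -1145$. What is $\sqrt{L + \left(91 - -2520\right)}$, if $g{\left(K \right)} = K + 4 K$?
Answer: $\sqrt{2611 + i \sqrt{965}} \approx 51.099 + 0.304 i$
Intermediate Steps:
$g{\left(K \right)} = 5 K$
$L = i \sqrt{965}$ ($L = \sqrt{-1145 + 5 \cdot 36} = \sqrt{-1145 + 180} = \sqrt{-965} = i \sqrt{965} \approx 31.064 i$)
$\sqrt{L + \left(91 - -2520\right)} = \sqrt{i \sqrt{965} + \left(91 - -2520\right)} = \sqrt{i \sqrt{965} + \left(91 + 2520\right)} = \sqrt{i \sqrt{965} + 2611} = \sqrt{2611 + i \sqrt{965}}$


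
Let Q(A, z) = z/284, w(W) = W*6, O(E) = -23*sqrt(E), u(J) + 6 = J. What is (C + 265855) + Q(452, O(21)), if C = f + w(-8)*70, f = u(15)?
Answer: 262504 - 23*sqrt(21)/284 ≈ 2.6250e+5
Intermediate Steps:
u(J) = -6 + J
f = 9 (f = -6 + 15 = 9)
w(W) = 6*W
Q(A, z) = z/284 (Q(A, z) = z*(1/284) = z/284)
C = -3351 (C = 9 + (6*(-8))*70 = 9 - 48*70 = 9 - 3360 = -3351)
(C + 265855) + Q(452, O(21)) = (-3351 + 265855) + (-23*sqrt(21))/284 = 262504 - 23*sqrt(21)/284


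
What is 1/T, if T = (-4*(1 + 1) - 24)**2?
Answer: 1/1024 ≈ 0.00097656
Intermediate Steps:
T = 1024 (T = (-4*2 - 24)**2 = (-8 - 24)**2 = (-32)**2 = 1024)
1/T = 1/1024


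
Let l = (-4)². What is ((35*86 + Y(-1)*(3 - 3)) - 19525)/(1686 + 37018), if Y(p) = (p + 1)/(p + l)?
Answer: -16515/38704 ≈ -0.42670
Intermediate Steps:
l = 16
Y(p) = (1 + p)/(16 + p) (Y(p) = (p + 1)/(p + 16) = (1 + p)/(16 + p))
((35*86 + Y(-1)*(3 - 3)) - 19525)/(1686 + 37018) = ((35*86 + ((1 - 1)/(16 - 1))*(3 - 3)) - 19525)/(1686 + 37018) = ((3010 + (0/15)*0) - 19525)/38704 = ((3010 + ((1/15)*0)*0) - 19525)*(1/38704) = ((3010 + 0*0) - 19525)*(1/38704) = ((3010 + 0) - 19525)*(1/38704) = (3010 - 19525)*(1/38704) = -16515*1/38704 = -16515/38704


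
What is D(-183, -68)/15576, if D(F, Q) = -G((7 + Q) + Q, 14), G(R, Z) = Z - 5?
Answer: -3/5192 ≈ -0.00057781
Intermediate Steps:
G(R, Z) = -5 + Z
D(F, Q) = -9 (D(F, Q) = -(-5 + 14) = -1*9 = -9)
D(-183, -68)/15576 = -9/15576 = -9*1/15576 = -3/5192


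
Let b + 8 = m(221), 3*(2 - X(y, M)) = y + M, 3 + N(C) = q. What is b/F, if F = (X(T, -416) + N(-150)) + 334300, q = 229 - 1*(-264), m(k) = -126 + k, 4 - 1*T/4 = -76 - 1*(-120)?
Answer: 87/334984 ≈ 0.00025971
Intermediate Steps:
T = -160 (T = 16 - 4*(-76 - 1*(-120)) = 16 - 4*(-76 + 120) = 16 - 4*44 = 16 - 176 = -160)
q = 493 (q = 229 + 264 = 493)
N(C) = 490 (N(C) = -3 + 493 = 490)
X(y, M) = 2 - M/3 - y/3 (X(y, M) = 2 - (y + M)/3 = 2 - (M + y)/3 = 2 + (-M/3 - y/3) = 2 - M/3 - y/3)
F = 334984 (F = ((2 - 1/3*(-416) - 1/3*(-160)) + 490) + 334300 = ((2 + 416/3 + 160/3) + 490) + 334300 = (194 + 490) + 334300 = 684 + 334300 = 334984)
b = 87 (b = -8 + (-126 + 221) = -8 + 95 = 87)
b/F = 87/334984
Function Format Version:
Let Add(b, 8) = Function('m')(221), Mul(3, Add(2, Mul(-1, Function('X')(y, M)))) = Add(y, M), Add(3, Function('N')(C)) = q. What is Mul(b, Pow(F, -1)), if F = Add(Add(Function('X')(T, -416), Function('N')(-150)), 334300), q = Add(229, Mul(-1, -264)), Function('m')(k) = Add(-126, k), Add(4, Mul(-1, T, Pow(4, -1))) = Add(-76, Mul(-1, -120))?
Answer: Rational(87, 334984) ≈ 0.00025971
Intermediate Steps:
T = -160 (T = Add(16, Mul(-4, Add(-76, Mul(-1, -120)))) = Add(16, Mul(-4, Add(-76, 120))) = Add(16, Mul(-4, 44)) = Add(16, -176) = -160)
q = 493 (q = Add(229, 264) = 493)
Function('N')(C) = 490 (Function('N')(C) = Add(-3, 493) = 490)
Function('X')(y, M) = Add(2, Mul(Rational(-1, 3), M), Mul(Rational(-1, 3), y)) (Function('X')(y, M) = Add(2, Mul(Rational(-1, 3), Add(y, M))) = Add(2, Mul(Rational(-1, 3), Add(M, y))) = Add(2, Add(Mul(Rational(-1, 3), M), Mul(Rational(-1, 3), y))) = Add(2, Mul(Rational(-1, 3), M), Mul(Rational(-1, 3), y)))
F = 334984 (F = Add(Add(Add(2, Mul(Rational(-1, 3), -416), Mul(Rational(-1, 3), -160)), 490), 334300) = Add(Add(Add(2, Rational(416, 3), Rational(160, 3)), 490), 334300) = Add(Add(194, 490), 334300) = Add(684, 334300) = 334984)
b = 87 (b = Add(-8, Add(-126, 221)) = Add(-8, 95) = 87)
Mul(b, Pow(F, -1)) = Mul(87, Pow(334984, -1)) = Mul(87, Rational(1, 334984)) = Rational(87, 334984)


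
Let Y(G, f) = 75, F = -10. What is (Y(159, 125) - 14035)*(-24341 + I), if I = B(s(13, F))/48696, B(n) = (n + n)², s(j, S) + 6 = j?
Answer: 2068364449300/6087 ≈ 3.3980e+8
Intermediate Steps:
s(j, S) = -6 + j
B(n) = 4*n² (B(n) = (2*n)² = 4*n²)
I = 49/12174 (I = (4*(-6 + 13)²)/48696 = (4*7²)*(1/48696) = (4*49)*(1/48696) = 196*(1/48696) = 49/12174 ≈ 0.0040250)
(Y(159, 125) - 14035)*(-24341 + I) = (75 - 14035)*(-24341 + 49/12174) = -13960*(-296327285/12174) = 2068364449300/6087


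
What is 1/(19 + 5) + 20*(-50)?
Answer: -23999/24 ≈ -999.96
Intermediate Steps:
1/(19 + 5) + 20*(-50) = 1/24 - 1000 = -23999/24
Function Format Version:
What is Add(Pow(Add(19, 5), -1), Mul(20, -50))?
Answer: Rational(-23999, 24) ≈ -999.96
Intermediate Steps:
Add(Pow(Add(19, 5), -1), Mul(20, -50)) = Add(Pow(24, -1), -1000) = Add(Rational(1, 24), -1000) = Rational(-23999, 24)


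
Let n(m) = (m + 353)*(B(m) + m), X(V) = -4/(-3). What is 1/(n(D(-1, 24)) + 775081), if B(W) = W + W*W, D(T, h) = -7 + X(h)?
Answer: 27/21122041 ≈ 1.2783e-6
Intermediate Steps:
X(V) = 4/3 (X(V) = -4*(-⅓) = 4/3)
D(T, h) = -17/3 (D(T, h) = -7 + 4/3 = -17/3)
B(W) = W + W²
n(m) = (353 + m)*(m + m*(1 + m)) (n(m) = (m + 353)*(m*(1 + m) + m) = (353 + m)*(m + m*(1 + m)))
1/(n(D(-1, 24)) + 775081) = 1/(-17*(706 + (-17/3)² + 355*(-17/3))/3 + 775081) = 1/(-17*(706 + 289/9 - 6035/3)/3 + 775081) = 1/(-17/3*(-11462/9) + 775081) = 1/(194854/27 + 775081) = 1/(21122041/27) = 27/21122041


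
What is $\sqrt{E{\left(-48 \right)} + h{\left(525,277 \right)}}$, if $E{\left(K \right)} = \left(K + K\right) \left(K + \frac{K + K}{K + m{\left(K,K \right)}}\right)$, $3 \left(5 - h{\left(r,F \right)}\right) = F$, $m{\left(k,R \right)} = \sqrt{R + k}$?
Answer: $\frac{\sqrt{6} \sqrt{\frac{-77916 + 6781 i \sqrt{6}}{-12 + i \sqrt{6}}}}{3} \approx 65.852 - 0.28567 i$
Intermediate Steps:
$h{\left(r,F \right)} = 5 - \frac{F}{3}$
$E{\left(K \right)} = 2 K \left(K + \frac{2 K}{K + \sqrt{2} \sqrt{K}}\right)$ ($E{\left(K \right)} = \left(K + K\right) \left(K + \frac{K + K}{K + \sqrt{K + K}}\right) = 2 K \left(K + \frac{2 K}{K + \sqrt{2 K}}\right) = 2 K \left(K + \frac{2 K}{K + \sqrt{2} \sqrt{K}}\right)$)
$\sqrt{E{\left(-48 \right)} + h{\left(525,277 \right)}} = \sqrt{\frac{2 \left(-48\right)^{2} \left(2 - 48 + \sqrt{2} \sqrt{-48}\right)}{-48 + \sqrt{2} \sqrt{-48}} + \left(5 - \frac{277}{3}\right)} = \sqrt{2 \cdot 2304 \frac{1}{-48 + \sqrt{2} \cdot 4 i \sqrt{3}} \left(2 - 48 + \sqrt{2} \cdot 4 i \sqrt{3}\right) + \left(5 - \frac{277}{3}\right)} = \sqrt{2 \cdot 2304 \frac{1}{-48 + 4 i \sqrt{6}} \left(2 - 48 + 4 i \sqrt{6}\right) - \frac{262}{3}} = \sqrt{2 \cdot 2304 \frac{1}{-48 + 4 i \sqrt{6}} \left(-46 + 4 i \sqrt{6}\right) - \frac{262}{3}} = \sqrt{\frac{4608 \left(-46 + 4 i \sqrt{6}\right)}{-48 + 4 i \sqrt{6}} - \frac{262}{3}} = \sqrt{- \frac{262}{3} + \frac{4608 \left(-46 + 4 i \sqrt{6}\right)}{-48 + 4 i \sqrt{6}}}$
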